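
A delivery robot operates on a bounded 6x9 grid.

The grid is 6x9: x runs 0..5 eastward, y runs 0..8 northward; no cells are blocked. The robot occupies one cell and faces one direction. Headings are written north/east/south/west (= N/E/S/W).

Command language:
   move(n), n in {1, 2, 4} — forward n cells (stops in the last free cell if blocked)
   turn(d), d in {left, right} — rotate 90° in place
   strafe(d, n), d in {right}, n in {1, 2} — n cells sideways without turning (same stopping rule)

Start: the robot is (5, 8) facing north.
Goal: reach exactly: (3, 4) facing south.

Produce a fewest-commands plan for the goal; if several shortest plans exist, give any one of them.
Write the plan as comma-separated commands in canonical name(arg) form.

begin: (5, 8) facing north
[1] after turn(left): (5, 8) facing west
[2] after move(2): (3, 8) facing west
[3] after turn(left): (3, 8) facing south
[4] after move(4): (3, 4) facing south
minimal: 4 command(s), checked below 4.

turn(left), move(2), turn(left), move(4)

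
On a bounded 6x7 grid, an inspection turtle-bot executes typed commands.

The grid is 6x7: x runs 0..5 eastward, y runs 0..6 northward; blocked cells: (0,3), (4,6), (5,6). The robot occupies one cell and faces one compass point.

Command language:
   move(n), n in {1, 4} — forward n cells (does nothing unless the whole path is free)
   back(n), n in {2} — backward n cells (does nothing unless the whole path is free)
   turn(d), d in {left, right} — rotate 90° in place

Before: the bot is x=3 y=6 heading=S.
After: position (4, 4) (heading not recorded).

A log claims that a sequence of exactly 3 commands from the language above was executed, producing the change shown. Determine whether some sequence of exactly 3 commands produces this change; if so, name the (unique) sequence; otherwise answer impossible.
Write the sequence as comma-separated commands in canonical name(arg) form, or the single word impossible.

checked all 3-command options: none fits.

impossible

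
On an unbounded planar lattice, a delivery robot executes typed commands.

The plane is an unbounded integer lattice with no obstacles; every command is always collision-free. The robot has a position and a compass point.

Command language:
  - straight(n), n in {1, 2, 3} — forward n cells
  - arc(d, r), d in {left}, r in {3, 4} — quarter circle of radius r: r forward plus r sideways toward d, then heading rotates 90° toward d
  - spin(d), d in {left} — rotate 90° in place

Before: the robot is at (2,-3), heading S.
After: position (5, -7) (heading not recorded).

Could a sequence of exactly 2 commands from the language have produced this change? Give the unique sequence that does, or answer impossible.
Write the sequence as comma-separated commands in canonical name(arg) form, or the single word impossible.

key: order matters: swapping straight(1) and arc(left, 3) lands elsewhere
start: at (2,-3), heading S
1. straight(1) → at (2,-4), heading S
2. arc(left, 3) → at (5,-7), heading E
uniquely the one of 36 2-step routes that fits.

straight(1), arc(left, 3)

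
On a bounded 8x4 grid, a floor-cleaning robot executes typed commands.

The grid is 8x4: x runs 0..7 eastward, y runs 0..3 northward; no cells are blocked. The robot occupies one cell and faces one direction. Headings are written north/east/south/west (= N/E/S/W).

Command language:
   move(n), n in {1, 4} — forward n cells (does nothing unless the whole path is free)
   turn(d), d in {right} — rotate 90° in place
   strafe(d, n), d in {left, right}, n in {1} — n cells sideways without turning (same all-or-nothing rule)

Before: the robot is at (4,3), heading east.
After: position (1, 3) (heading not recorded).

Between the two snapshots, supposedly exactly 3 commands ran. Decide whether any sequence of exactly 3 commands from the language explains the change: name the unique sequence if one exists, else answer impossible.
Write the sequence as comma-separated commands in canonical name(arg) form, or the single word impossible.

impossible

checked all 3-command options: none fits.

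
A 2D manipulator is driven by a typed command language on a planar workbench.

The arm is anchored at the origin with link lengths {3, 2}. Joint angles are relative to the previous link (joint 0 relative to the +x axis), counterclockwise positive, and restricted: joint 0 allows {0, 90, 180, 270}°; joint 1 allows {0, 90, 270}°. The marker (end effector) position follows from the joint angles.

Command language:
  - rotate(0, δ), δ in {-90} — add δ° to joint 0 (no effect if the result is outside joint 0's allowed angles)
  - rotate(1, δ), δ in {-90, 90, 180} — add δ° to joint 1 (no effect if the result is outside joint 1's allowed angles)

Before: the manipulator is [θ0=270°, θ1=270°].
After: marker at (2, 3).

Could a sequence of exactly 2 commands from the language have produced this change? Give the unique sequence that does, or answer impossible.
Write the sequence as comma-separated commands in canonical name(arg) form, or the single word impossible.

start: [θ0=270°, θ1=270°]
[1] after rotate(0, -90): [θ0=180°, θ1=270°]
[2] after rotate(0, -90): [θ0=90°, θ1=270°]
no other 2-command option fits: unique.

rotate(0, -90), rotate(0, -90)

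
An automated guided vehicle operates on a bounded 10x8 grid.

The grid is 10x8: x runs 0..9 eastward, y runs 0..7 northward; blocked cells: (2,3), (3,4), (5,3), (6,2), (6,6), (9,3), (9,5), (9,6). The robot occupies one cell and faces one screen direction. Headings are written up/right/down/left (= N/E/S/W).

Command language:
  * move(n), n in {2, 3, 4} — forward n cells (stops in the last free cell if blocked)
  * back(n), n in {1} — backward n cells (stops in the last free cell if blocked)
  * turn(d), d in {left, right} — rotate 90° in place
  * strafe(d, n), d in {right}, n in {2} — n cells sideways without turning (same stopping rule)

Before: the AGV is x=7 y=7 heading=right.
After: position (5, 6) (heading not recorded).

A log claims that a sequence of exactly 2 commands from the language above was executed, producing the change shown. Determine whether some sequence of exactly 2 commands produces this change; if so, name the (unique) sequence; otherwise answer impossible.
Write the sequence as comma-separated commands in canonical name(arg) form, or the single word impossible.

no 2-step route produces this change.

impossible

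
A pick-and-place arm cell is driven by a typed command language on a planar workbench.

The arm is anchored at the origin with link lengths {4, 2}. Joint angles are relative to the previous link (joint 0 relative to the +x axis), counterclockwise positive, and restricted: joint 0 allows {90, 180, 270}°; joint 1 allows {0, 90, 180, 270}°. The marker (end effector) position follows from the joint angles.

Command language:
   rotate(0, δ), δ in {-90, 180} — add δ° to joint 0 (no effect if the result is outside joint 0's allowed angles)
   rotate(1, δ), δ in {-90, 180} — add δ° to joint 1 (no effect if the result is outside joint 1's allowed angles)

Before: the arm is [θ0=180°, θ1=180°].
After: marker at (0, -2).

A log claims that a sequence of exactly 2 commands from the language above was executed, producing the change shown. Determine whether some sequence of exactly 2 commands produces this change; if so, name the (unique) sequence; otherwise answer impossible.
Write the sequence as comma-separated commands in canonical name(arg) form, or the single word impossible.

rotate(0, -90), rotate(0, 180)

key: running rotate(0, 180) before rotate(0, -90) would end elsewhere — order is forced
from: [θ0=180°, θ1=180°]
step 1 (rotate(0, -90)): [θ0=90°, θ1=180°]
step 2 (rotate(0, 180)): [θ0=270°, θ1=180°]
uniquely the one of 16 2-step routes that fits.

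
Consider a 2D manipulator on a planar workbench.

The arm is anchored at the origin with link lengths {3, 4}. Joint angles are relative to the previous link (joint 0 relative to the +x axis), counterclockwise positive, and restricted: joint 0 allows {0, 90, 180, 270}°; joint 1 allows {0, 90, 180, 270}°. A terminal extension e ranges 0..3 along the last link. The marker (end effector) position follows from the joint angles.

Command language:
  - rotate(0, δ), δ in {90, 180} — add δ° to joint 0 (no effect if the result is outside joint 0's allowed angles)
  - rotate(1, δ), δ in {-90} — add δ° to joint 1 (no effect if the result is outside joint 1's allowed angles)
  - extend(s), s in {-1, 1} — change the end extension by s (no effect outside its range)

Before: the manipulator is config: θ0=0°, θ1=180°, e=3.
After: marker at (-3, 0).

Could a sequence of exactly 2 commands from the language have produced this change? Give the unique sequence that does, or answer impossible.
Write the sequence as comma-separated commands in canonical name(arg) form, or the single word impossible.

key: running extend(-1) before extend(1) would end elsewhere — order is forced
begin: config: θ0=0°, θ1=180°, e=3
1. extend(1) → config: θ0=0°, θ1=180°, e=3
2. extend(-1) → config: θ0=0°, θ1=180°, e=2
no other 2-command option fits: unique.

extend(1), extend(-1)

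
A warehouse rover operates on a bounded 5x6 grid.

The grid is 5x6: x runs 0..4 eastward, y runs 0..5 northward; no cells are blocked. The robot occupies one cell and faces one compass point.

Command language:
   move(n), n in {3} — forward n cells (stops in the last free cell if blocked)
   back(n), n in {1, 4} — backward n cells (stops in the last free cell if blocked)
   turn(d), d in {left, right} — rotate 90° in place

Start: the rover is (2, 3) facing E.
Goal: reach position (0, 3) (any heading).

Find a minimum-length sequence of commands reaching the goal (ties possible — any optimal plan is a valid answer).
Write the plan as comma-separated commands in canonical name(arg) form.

from: (2, 3) facing E
t=1 back(4) ⇒ (0, 3) facing E
shorter routes all fall short; 1 is best.

back(4)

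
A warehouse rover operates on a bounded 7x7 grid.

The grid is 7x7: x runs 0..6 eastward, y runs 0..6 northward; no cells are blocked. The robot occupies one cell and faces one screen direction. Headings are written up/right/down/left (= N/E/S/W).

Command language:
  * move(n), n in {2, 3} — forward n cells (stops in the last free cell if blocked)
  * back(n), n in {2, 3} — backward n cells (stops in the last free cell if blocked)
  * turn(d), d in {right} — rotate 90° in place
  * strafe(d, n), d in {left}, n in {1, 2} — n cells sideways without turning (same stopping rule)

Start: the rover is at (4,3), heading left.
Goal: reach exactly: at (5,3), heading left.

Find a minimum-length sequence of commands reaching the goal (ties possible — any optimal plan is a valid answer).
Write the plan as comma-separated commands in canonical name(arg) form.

move(2), back(3)

begin: at (4,3), heading left
step 1 (move(2)): at (2,3), heading left
step 2 (back(3)): at (5,3), heading left
no 1-step plan works, so 2 is optimal.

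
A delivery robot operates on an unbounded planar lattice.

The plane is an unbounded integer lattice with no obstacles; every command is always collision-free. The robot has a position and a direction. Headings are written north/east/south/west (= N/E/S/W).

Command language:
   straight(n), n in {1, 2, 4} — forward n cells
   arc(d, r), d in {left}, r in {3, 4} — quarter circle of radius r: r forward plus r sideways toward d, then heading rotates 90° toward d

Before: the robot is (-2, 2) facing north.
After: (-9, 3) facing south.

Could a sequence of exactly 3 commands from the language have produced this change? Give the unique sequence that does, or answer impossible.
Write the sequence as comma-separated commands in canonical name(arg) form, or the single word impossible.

straight(2), arc(left, 3), arc(left, 4)

key: cell and facing (now S) both changed — the 3 commands mix motion and turning
start: (-2, 2) facing north
1. straight(2) → (-2, 4) facing north
2. arc(left, 3) → (-5, 7) facing west
3. arc(left, 4) → (-9, 3) facing south
uniquely the one of 125 3-step routes that fits.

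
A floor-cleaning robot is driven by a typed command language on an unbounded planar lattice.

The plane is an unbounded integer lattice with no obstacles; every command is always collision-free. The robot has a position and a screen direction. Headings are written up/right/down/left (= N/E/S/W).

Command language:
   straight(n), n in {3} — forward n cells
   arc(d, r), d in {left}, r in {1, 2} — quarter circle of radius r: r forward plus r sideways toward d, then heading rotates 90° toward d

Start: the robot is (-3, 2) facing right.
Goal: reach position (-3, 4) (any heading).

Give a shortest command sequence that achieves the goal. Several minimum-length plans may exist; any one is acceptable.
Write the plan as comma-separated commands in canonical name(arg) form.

arc(left, 1), arc(left, 1)

t0: (-3, 2) facing right
1. arc(left, 1) → (-2, 3) facing up
2. arc(left, 1) → (-3, 4) facing left
nothing shorter than 2 reaches the goal.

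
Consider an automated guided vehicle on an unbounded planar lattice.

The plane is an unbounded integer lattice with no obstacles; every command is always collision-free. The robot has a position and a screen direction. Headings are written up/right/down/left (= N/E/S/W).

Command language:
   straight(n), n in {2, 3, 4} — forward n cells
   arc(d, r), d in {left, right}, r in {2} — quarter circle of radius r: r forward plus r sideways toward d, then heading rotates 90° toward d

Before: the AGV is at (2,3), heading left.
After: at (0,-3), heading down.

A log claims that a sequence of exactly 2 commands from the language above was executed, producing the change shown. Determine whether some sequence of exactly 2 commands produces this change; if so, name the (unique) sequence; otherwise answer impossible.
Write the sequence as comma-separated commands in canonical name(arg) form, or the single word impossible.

key: position moved to (0,-3) AND the heading swung to S — translation plus rotation needed
start: at (2,3), heading left
t=1 arc(left, 2) ⇒ at (0,1), heading down
t=2 straight(4) ⇒ at (0,-3), heading down
uniquely the one of 25 2-step routes that fits.

arc(left, 2), straight(4)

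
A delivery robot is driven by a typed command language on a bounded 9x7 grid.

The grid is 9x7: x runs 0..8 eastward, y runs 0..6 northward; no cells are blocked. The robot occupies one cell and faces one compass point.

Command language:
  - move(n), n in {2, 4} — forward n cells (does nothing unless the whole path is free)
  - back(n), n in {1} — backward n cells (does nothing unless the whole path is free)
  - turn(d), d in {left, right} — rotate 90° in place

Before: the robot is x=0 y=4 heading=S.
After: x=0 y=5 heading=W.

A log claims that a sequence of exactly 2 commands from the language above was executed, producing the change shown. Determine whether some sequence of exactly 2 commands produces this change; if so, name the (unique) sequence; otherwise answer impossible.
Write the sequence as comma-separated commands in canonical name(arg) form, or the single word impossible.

key: cell and facing (now W) both changed — the 2 commands mix motion and turning
start: x=0 y=4 heading=S
t=1 back(1) ⇒ x=0 y=5 heading=S
t=2 turn(right) ⇒ x=0 y=5 heading=W
uniquely the one of 25 2-step routes that fits.

back(1), turn(right)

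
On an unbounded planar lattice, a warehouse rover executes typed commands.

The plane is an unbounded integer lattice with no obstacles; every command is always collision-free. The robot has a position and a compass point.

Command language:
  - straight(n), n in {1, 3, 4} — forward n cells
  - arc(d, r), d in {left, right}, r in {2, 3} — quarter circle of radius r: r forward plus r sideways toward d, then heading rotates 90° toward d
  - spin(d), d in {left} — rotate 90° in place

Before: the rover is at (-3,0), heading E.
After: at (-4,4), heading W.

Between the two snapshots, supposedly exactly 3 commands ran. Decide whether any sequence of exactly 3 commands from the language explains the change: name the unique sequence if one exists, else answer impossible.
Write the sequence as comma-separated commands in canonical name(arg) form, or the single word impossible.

arc(left, 2), arc(left, 2), straight(1)

key: position moved to (-4,4) AND the heading swung to W — translation plus rotation needed
t0: at (-3,0), heading E
step 1 (arc(left, 2)): at (-1,2), heading N
step 2 (arc(left, 2)): at (-3,4), heading W
step 3 (straight(1)): at (-4,4), heading W
no other 3-command option fits: unique.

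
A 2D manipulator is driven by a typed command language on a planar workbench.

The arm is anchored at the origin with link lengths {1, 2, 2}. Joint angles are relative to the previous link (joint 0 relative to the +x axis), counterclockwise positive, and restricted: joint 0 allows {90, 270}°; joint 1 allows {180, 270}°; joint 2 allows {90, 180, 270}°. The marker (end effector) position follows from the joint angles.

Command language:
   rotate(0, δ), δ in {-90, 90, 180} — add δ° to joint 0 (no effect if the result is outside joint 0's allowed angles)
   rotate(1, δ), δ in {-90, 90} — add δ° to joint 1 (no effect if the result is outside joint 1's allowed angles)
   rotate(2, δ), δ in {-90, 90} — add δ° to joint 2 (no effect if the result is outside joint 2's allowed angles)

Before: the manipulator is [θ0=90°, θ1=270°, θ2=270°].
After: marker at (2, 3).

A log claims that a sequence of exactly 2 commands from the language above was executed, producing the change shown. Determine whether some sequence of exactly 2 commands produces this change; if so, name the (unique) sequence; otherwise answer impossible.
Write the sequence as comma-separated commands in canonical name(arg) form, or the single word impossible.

t0: [θ0=90°, θ1=270°, θ2=270°]
step 1 (rotate(2, -90)): [θ0=90°, θ1=270°, θ2=180°]
step 2 (rotate(2, -90)): [θ0=90°, θ1=270°, θ2=90°]
no rival 2-sequence matches.

rotate(2, -90), rotate(2, -90)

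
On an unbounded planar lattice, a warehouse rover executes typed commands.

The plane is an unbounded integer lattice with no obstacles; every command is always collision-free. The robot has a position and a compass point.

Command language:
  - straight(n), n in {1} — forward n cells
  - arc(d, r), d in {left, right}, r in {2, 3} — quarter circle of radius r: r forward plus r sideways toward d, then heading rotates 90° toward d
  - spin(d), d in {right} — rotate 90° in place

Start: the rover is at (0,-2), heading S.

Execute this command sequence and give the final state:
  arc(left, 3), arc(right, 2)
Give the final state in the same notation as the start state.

from: at (0,-2), heading S
1. arc(left, 3) → at (3,-5), heading E
2. arc(right, 2) → at (5,-7), heading S

at (5,-7), heading S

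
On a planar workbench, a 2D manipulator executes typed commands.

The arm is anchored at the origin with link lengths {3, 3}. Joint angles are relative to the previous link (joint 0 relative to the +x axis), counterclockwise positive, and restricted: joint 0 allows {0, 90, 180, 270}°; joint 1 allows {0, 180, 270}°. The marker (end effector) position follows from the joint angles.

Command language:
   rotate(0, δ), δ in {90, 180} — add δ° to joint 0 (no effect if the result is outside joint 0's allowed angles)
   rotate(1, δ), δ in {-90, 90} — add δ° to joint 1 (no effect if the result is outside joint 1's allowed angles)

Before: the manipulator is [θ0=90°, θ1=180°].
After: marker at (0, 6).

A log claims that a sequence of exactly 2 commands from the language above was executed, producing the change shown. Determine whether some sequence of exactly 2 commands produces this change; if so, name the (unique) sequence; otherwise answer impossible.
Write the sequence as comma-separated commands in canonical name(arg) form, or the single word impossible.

start: [θ0=90°, θ1=180°]
[1] after rotate(1, 90): [θ0=90°, θ1=270°]
[2] after rotate(1, 90): [θ0=90°, θ1=0°]
all 16 alternatives checked — unique.

rotate(1, 90), rotate(1, 90)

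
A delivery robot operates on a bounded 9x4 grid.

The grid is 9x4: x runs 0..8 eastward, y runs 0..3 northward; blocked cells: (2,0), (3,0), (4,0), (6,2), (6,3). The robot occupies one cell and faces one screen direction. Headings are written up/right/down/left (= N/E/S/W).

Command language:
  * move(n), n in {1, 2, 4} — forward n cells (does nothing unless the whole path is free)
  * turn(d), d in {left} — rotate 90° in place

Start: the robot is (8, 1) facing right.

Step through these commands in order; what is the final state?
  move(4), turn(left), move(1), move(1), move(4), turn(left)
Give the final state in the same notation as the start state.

begin: (8, 1) facing right
[1] after move(4): (8, 1) facing right
[2] after turn(left): (8, 1) facing up
[3] after move(1): (8, 2) facing up
[4] after move(1): (8, 3) facing up
[5] after move(4): (8, 3) facing up
[6] after turn(left): (8, 3) facing left

(8, 3) facing left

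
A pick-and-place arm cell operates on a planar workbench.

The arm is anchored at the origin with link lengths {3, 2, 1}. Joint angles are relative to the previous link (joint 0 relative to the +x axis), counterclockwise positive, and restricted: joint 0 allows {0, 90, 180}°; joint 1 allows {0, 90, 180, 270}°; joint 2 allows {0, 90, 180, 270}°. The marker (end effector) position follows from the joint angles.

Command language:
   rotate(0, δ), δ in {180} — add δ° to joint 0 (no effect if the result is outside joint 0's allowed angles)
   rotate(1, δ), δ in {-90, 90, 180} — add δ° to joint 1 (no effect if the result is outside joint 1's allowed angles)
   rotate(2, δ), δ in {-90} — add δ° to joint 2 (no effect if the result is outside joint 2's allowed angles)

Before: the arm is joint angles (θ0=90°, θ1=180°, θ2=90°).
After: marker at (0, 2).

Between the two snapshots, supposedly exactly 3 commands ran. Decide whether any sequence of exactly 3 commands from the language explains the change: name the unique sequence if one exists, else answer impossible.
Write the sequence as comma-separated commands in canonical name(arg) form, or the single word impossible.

rotate(2, -90), rotate(2, -90), rotate(2, -90)

start: joint angles (θ0=90°, θ1=180°, θ2=90°)
step 1 (rotate(2, -90)): joint angles (θ0=90°, θ1=180°, θ2=0°)
step 2 (rotate(2, -90)): joint angles (θ0=90°, θ1=180°, θ2=270°)
step 3 (rotate(2, -90)): joint angles (θ0=90°, θ1=180°, θ2=180°)
no rival 3-sequence matches.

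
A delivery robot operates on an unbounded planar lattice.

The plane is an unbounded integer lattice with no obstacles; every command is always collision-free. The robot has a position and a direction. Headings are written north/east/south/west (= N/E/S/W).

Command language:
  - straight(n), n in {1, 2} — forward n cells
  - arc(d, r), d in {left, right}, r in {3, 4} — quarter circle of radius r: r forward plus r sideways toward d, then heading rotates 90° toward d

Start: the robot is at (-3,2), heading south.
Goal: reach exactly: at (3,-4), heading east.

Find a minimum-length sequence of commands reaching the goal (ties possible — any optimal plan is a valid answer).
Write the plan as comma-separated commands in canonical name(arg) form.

begin: at (-3,2), heading south
1. straight(2) → at (-3,0), heading south
2. arc(left, 4) → at (1,-4), heading east
3. straight(2) → at (3,-4), heading east
minimal: 3 command(s), checked below 3.

straight(2), arc(left, 4), straight(2)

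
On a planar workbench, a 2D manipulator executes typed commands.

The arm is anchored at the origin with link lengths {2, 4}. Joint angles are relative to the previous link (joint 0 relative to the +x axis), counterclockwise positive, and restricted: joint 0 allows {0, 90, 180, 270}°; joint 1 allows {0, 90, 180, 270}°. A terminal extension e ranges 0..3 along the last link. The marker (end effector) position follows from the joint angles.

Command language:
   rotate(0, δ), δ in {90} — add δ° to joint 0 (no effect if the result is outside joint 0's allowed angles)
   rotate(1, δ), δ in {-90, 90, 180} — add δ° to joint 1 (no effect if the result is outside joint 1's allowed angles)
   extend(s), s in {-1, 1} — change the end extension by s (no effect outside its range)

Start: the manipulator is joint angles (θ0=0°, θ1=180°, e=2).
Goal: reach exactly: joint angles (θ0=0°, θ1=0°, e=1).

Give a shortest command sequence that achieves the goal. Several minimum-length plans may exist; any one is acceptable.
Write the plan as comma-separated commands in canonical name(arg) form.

start: joint angles (θ0=0°, θ1=180°, e=2)
1. rotate(1, 180) → joint angles (θ0=0°, θ1=0°, e=2)
2. extend(-1) → joint angles (θ0=0°, θ1=0°, e=1)
no 1-step plan works, so 2 is optimal.

rotate(1, 180), extend(-1)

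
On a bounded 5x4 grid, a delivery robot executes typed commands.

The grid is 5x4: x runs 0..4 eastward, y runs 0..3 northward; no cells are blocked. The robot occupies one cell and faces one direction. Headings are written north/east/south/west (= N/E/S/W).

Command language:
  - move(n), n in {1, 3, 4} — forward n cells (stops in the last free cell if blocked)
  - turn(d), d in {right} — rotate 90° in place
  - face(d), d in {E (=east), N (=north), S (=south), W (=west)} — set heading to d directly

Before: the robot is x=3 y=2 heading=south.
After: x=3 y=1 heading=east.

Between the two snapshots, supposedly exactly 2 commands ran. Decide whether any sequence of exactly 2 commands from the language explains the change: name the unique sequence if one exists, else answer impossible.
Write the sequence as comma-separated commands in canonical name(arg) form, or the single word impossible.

key: order matters: swapping move(1) and face(E) lands elsewhere
start: x=3 y=2 heading=south
[1] after move(1): x=3 y=1 heading=south
[2] after face(E): x=3 y=1 heading=east
uniquely the one of 64 2-step routes that fits.

move(1), face(E)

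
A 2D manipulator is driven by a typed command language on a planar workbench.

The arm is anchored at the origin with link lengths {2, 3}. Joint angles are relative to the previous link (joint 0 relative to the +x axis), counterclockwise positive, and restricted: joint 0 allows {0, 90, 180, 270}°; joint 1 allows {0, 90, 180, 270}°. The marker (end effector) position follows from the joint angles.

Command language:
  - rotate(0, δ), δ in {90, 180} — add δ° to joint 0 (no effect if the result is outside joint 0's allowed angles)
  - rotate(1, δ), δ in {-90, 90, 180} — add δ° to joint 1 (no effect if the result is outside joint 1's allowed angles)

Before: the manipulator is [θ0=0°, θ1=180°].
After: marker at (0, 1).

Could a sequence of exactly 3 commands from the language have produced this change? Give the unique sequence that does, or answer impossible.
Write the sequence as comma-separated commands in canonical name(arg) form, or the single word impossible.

rotate(0, 90), rotate(0, 90), rotate(0, 90)

begin: [θ0=0°, θ1=180°]
step 1 (rotate(0, 90)): [θ0=90°, θ1=180°]
step 2 (rotate(0, 90)): [θ0=180°, θ1=180°]
step 3 (rotate(0, 90)): [θ0=270°, θ1=180°]
no rival 3-sequence matches.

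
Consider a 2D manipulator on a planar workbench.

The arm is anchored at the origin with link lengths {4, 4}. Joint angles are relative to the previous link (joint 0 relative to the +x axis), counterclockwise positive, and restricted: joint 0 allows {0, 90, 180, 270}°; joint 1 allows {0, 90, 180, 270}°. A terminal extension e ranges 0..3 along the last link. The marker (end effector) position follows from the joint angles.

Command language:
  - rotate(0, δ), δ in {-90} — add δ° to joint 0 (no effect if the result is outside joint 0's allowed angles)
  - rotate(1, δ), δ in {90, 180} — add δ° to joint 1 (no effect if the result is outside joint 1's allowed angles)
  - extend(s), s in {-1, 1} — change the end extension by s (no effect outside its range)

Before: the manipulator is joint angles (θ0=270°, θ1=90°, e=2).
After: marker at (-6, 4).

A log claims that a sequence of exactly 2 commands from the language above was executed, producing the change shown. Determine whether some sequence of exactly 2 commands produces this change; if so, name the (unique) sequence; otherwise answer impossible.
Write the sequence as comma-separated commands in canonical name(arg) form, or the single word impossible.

rotate(0, -90), rotate(0, -90)

begin: joint angles (θ0=270°, θ1=90°, e=2)
[1] after rotate(0, -90): joint angles (θ0=180°, θ1=90°, e=2)
[2] after rotate(0, -90): joint angles (θ0=90°, θ1=90°, e=2)
no other 2-command option fits: unique.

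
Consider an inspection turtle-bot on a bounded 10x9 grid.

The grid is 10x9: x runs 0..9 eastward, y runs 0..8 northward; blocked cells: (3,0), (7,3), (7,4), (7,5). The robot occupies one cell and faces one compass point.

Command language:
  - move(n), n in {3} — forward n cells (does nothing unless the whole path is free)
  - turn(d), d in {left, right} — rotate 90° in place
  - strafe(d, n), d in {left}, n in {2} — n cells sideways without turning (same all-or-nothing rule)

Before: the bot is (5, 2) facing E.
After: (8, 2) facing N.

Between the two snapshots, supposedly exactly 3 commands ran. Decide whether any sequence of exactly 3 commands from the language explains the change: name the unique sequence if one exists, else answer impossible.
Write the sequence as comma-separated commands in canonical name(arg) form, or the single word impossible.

key: the second move(3) would leave the grid, so it does nothing
initial: (5, 2) facing E
1. move(3) → (8, 2) facing E
2. move(3) → (8, 2) facing E
3. turn(left) → (8, 2) facing N
no rival 3-sequence matches.

move(3), move(3), turn(left)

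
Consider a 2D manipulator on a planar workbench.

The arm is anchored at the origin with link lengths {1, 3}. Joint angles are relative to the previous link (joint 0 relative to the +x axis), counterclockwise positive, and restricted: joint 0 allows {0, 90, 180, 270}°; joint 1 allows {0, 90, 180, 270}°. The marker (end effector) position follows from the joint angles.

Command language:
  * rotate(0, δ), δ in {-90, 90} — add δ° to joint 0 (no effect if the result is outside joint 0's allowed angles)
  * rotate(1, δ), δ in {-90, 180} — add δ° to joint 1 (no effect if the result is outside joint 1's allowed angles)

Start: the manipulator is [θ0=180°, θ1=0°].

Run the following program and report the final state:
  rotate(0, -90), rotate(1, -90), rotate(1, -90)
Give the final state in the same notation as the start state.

[θ0=90°, θ1=180°]

initial: [θ0=180°, θ1=0°]
t=1 rotate(0, -90) ⇒ [θ0=90°, θ1=0°]
t=2 rotate(1, -90) ⇒ [θ0=90°, θ1=270°]
t=3 rotate(1, -90) ⇒ [θ0=90°, θ1=180°]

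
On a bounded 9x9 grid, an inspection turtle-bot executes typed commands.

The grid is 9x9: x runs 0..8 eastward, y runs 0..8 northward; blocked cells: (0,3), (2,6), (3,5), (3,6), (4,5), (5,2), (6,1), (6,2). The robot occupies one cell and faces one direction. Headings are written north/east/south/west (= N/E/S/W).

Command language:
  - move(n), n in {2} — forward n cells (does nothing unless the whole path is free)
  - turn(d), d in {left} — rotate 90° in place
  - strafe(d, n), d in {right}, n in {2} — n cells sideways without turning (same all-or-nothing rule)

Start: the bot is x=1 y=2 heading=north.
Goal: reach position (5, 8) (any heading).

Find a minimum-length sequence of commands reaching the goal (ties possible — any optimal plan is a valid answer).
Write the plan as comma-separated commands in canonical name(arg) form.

strafe(right, 2), move(2), strafe(right, 2), move(2), move(2)

t0: x=1 y=2 heading=north
1. strafe(right, 2) → x=3 y=2 heading=north
2. move(2) → x=3 y=4 heading=north
3. strafe(right, 2) → x=5 y=4 heading=north
4. move(2) → x=5 y=6 heading=north
5. move(2) → x=5 y=8 heading=north
shorter routes all fall short; 5 is best.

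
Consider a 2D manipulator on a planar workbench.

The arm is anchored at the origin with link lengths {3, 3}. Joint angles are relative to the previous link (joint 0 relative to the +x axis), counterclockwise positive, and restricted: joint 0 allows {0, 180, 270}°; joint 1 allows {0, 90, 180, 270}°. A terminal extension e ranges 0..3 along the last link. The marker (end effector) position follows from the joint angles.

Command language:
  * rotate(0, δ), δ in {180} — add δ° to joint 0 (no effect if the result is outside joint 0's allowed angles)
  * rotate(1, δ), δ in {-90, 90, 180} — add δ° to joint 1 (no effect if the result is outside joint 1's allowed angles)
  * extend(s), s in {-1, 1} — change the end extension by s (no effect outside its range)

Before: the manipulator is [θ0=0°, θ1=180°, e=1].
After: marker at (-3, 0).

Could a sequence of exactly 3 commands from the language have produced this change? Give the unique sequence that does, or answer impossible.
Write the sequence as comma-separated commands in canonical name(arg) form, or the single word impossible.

start: [θ0=0°, θ1=180°, e=1]
1. extend(1) → [θ0=0°, θ1=180°, e=2]
2. extend(1) → [θ0=0°, θ1=180°, e=3]
3. extend(1) → [θ0=0°, θ1=180°, e=3]
all 216 alternatives checked — unique.

extend(1), extend(1), extend(1)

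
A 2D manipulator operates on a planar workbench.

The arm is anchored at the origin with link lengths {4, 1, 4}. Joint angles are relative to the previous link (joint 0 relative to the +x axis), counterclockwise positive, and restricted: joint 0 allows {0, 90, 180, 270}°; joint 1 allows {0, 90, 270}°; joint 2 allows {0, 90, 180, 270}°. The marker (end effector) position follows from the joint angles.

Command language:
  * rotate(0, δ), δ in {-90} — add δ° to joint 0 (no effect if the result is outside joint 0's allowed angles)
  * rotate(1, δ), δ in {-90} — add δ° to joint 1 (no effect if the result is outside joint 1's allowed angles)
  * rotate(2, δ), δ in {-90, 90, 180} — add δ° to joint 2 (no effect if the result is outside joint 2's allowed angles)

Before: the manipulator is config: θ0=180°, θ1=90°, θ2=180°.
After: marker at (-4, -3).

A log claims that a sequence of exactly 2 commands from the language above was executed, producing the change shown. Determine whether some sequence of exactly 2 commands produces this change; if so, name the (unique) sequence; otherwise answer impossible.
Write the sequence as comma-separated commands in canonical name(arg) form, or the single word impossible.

rotate(1, -90), rotate(1, -90)

from: config: θ0=180°, θ1=90°, θ2=180°
t=1 rotate(1, -90) ⇒ config: θ0=180°, θ1=0°, θ2=180°
t=2 rotate(1, -90) ⇒ config: θ0=180°, θ1=270°, θ2=180°
all 25 alternatives checked — unique.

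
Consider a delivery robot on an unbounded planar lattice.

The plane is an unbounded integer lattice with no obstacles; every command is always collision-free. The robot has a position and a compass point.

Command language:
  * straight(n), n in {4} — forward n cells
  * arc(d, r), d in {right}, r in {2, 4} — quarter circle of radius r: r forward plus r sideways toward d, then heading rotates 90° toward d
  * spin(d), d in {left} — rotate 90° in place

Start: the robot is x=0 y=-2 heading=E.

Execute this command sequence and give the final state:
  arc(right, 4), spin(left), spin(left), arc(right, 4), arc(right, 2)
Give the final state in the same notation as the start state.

start: x=0 y=-2 heading=E
step 1 (arc(right, 4)): x=4 y=-6 heading=S
step 2 (spin(left)): x=4 y=-6 heading=E
step 3 (spin(left)): x=4 y=-6 heading=N
step 4 (arc(right, 4)): x=8 y=-2 heading=E
step 5 (arc(right, 2)): x=10 y=-4 heading=S

x=10 y=-4 heading=S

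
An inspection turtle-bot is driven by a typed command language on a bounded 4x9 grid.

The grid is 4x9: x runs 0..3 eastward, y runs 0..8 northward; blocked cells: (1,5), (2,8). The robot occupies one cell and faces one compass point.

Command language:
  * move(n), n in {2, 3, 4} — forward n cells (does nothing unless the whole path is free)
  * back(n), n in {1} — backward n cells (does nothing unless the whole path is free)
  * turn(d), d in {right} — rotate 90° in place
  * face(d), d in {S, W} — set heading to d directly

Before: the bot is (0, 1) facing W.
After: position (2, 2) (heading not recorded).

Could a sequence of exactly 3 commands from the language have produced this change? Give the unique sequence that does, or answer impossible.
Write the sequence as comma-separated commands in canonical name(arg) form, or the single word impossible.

impossible

no 3-step route produces this change.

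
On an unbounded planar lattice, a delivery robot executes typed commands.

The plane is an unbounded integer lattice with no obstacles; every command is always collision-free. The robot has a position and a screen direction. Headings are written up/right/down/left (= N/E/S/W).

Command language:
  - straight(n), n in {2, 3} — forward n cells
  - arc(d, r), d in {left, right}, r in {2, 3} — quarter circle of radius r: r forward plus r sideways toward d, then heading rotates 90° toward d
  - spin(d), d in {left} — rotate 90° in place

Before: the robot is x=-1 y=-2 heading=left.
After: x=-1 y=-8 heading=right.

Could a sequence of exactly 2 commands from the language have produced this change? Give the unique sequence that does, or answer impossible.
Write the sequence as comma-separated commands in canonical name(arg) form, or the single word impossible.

key: position moved to (-1,-8) AND the heading swung to E — translation plus rotation needed
t0: x=-1 y=-2 heading=left
step 1 (arc(left, 3)): x=-4 y=-5 heading=down
step 2 (arc(left, 3)): x=-1 y=-8 heading=right
all 49 alternatives checked — unique.

arc(left, 3), arc(left, 3)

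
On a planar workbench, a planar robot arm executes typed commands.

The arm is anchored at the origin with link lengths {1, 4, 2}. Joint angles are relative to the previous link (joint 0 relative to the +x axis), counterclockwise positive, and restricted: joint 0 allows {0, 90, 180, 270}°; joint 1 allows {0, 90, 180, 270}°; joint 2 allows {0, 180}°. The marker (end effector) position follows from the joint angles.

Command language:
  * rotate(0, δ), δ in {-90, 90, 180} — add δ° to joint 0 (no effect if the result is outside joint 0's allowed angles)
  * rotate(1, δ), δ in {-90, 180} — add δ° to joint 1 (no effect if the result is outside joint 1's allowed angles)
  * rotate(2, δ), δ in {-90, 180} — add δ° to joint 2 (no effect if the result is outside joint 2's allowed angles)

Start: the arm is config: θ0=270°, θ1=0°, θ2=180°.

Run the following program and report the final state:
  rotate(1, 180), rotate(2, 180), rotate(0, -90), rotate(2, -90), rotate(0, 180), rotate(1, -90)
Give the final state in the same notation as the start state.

config: θ0=0°, θ1=90°, θ2=0°

initial: config: θ0=270°, θ1=0°, θ2=180°
t=1 rotate(1, 180) ⇒ config: θ0=270°, θ1=180°, θ2=180°
t=2 rotate(2, 180) ⇒ config: θ0=270°, θ1=180°, θ2=0°
t=3 rotate(0, -90) ⇒ config: θ0=180°, θ1=180°, θ2=0°
t=4 rotate(2, -90) ⇒ config: θ0=180°, θ1=180°, θ2=0°
t=5 rotate(0, 180) ⇒ config: θ0=0°, θ1=180°, θ2=0°
t=6 rotate(1, -90) ⇒ config: θ0=0°, θ1=90°, θ2=0°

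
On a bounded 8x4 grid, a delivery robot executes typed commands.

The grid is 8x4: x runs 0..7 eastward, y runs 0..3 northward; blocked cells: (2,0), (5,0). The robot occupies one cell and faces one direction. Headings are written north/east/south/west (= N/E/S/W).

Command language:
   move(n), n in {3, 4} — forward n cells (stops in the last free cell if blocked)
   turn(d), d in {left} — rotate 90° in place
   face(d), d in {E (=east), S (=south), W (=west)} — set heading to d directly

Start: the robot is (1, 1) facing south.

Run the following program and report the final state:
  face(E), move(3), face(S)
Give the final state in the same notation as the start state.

initial: (1, 1) facing south
step 1 (face(E)): (1, 1) facing east
step 2 (move(3)): (4, 1) facing east
step 3 (face(S)): (4, 1) facing south

(4, 1) facing south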